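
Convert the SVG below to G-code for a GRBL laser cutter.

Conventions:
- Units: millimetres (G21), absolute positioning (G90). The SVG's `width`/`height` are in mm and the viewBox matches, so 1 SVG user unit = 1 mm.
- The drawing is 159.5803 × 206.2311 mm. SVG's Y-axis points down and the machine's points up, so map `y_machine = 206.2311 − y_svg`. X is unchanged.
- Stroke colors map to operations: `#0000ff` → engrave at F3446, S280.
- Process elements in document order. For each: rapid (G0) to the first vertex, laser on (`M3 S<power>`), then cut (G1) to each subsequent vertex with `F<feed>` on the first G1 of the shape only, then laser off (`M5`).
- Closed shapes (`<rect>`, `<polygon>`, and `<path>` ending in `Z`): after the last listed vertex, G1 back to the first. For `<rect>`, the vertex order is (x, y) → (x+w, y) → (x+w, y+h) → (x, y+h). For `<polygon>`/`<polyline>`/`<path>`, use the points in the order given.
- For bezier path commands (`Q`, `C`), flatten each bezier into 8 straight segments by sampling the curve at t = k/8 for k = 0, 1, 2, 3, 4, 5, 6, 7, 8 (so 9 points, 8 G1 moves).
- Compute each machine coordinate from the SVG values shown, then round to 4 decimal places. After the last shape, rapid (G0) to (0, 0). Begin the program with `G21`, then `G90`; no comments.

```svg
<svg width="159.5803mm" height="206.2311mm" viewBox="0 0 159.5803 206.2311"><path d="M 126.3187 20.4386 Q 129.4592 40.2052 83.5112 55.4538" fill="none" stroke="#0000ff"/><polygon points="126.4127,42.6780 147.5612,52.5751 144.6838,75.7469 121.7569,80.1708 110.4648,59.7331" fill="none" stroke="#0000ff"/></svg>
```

G21
G90
G0 X126.3187 Y185.7925
M3 S280
G1 X126.3368 Y180.9214 F3446
G1 X124.8209 Y176.1916
G1 X121.7710 Y171.6029
G1 X117.1871 Y167.1554
G1 X111.0691 Y162.8491
G1 X103.4172 Y158.6840
G1 X94.2312 Y154.6600
G1 X83.5112 Y150.7773
M5
G0 X126.4127 Y163.5531
M3 S280
G1 X147.5612 Y153.6560 F3446
G1 X144.6838 Y130.4842
G1 X121.7569 Y126.0603
G1 X110.4648 Y146.4980
G1 X126.4127 Y163.5531
M5
G0 X0.0000 Y0.0000

Since the viewBox matches the mm dimensions, user units are millimetres directly. The only transform is the Y-flip y_m = 206.2311 − y_svg.

Shape 1 is a quadratic bezier drawn with `<path>`. Its stroke #0000ff means engrave at S280, F3446. After flipping Y the toolpath is (126.3187,185.7925) → (126.3368,180.9214) → (124.8209,176.1916) → (121.7710,171.6029) → (117.1871,167.1554) → (111.0691,162.8491) → (103.4172,158.6840) → (94.2312,154.6600) → (83.5112,150.7773).

Shape 2 is a regular polygon drawn with `<polygon>`. Its stroke #0000ff means engrave at S280, F3446. After flipping Y the toolpath is (126.4127,163.5531) → (147.5612,153.6560) → (144.6838,130.4842) → (121.7569,126.0603) → (110.4648,146.4980) → (126.4127,163.5531), returning to the start.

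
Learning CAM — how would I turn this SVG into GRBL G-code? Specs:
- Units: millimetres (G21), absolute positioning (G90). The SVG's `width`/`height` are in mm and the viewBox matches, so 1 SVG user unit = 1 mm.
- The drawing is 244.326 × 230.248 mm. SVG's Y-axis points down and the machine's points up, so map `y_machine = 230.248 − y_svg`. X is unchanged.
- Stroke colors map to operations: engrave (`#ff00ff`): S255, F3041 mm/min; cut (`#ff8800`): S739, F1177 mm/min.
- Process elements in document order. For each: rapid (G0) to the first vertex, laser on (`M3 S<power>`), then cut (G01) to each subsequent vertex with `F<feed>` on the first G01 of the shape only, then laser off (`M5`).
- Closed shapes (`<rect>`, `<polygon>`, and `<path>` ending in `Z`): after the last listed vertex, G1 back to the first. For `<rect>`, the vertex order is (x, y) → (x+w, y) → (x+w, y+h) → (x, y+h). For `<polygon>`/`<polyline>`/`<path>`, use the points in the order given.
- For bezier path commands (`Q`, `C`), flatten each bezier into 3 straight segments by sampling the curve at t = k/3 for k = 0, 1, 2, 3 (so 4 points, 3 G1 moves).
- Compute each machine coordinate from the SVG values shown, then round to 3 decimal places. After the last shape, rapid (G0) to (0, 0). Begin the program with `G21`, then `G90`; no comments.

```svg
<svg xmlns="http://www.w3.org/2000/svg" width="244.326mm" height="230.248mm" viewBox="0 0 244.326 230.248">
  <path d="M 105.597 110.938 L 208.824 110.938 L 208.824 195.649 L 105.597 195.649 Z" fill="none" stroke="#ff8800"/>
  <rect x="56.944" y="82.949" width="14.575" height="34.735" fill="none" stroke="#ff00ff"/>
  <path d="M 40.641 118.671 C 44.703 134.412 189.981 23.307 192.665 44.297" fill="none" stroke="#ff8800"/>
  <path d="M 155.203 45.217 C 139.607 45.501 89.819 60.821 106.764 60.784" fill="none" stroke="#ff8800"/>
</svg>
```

G21
G90
G0 X105.597 Y119.310
M3 S739
G01 X208.824 Y119.310 F1177
G01 X208.824 Y34.599
G01 X105.597 Y34.599
G01 X105.597 Y119.310
M5
G0 X56.944 Y147.299
M3 S255
G01 X71.519 Y147.299 F3041
G01 X71.519 Y112.564
G01 X56.944 Y112.564
G01 X56.944 Y147.299
M5
G0 X40.641 Y111.577
M3 S739
G01 X81.264 Y128.528 F1177
G01 X152.961 Y172.500
G01 X192.665 Y185.951
M5
G0 X155.203 Y185.031
M3 S739
G01 X131.948 Y180.861 F1177
G01 X108.325 Y173.420
G01 X106.764 Y169.464
M5
G0 X0.000 Y0.000

viewBox `0 0 244.326 230.248` with mm width/height → 1 unit = 1 mm. Flip: y_m = 230.248 − y_svg.

**Shape 1** — `<path>` rectangle, stroke `#ff8800` → cut (S739, F1177). Machine vertices: (105.597,119.310) → (208.824,119.310) → (208.824,34.599) → (105.597,34.599) → (105.597,119.310). Closed: final G1 returns to the first vertex.

**Shape 2** — `<rect>` rectangle, stroke `#ff00ff` → engrave (S255, F3041). Machine vertices: (56.944,147.299) → (71.519,147.299) → (71.519,112.564) → (56.944,112.564) → (56.944,147.299). Closed: final G1 returns to the first vertex.

**Shape 3** — `<path>` cubic bezier, stroke `#ff8800` → cut (S739, F1177). Control points (SVG): P0=(40.641,118.671), P1=(44.703,134.412), P2=(189.981,23.307), P3=(192.665,44.297); sampled at t=k/3. Machine vertices: (40.641,111.577) → (81.264,128.528) → (152.961,172.500) → (192.665,185.951). Open path.

**Shape 4** — `<path>` cubic bezier, stroke `#ff8800` → cut (S739, F1177). Control points (SVG): P0=(155.203,45.217), P1=(139.607,45.501), P2=(89.819,60.821), P3=(106.764,60.784); sampled at t=k/3. Machine vertices: (155.203,185.031) → (131.948,180.861) → (108.325,173.420) → (106.764,169.464). Open path.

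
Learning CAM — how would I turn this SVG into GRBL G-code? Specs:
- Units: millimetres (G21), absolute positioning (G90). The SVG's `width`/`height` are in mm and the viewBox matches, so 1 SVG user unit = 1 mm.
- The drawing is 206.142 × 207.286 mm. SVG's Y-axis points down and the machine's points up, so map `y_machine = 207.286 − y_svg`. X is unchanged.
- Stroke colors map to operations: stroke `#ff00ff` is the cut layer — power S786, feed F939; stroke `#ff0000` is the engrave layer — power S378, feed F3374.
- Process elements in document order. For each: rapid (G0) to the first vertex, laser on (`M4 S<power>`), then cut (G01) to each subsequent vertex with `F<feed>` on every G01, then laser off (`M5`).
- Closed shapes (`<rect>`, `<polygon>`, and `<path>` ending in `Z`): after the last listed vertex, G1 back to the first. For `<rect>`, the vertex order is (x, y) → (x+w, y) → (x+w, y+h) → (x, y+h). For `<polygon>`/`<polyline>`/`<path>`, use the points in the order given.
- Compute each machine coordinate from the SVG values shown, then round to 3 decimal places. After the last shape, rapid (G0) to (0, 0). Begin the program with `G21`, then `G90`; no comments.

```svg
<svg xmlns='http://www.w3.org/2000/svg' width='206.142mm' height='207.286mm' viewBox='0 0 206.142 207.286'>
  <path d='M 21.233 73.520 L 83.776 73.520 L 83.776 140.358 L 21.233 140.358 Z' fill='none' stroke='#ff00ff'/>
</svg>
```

G21
G90
G0 X21.233 Y133.766
M4 S786
G01 X83.776 Y133.766 F939
G01 X83.776 Y66.928 F939
G01 X21.233 Y66.928 F939
G01 X21.233 Y133.766 F939
M5
G0 X0.000 Y0.000

viewBox `0 0 206.142 207.286` with mm width/height → 1 unit = 1 mm. Flip: y_m = 207.286 − y_svg.

**Shape 1** — `<path>` rectangle, stroke `#ff00ff` → cut (S786, F939). Machine vertices: (21.233,133.766) → (83.776,133.766) → (83.776,66.928) → (21.233,66.928) → (21.233,133.766). Closed: final G1 returns to the first vertex.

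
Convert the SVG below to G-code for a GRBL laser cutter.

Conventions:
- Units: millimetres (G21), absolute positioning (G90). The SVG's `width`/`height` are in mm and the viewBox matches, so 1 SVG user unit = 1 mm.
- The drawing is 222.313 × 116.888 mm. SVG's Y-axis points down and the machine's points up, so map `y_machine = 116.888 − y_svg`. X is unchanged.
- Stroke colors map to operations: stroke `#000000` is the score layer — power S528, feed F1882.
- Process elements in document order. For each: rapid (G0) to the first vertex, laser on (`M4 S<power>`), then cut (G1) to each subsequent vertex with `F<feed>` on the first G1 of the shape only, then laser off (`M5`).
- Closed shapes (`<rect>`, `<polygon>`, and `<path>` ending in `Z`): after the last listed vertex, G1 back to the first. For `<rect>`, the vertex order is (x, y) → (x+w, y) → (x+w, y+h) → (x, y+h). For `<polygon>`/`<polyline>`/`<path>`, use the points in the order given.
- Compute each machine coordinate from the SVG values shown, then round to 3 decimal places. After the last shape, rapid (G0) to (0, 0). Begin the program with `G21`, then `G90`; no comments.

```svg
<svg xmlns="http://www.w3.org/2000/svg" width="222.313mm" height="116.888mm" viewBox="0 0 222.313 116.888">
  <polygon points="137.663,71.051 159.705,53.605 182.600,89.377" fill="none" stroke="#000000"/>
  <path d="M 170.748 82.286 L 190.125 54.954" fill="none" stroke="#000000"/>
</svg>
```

Since the viewBox matches the mm dimensions, user units are millimetres directly. The only transform is the Y-flip y_m = 116.888 − y_svg.

Shape 1 is a closed polygon drawn with `<polygon>`. Its stroke #000000 means score at S528, F1882. After flipping Y the toolpath is (137.663,45.837) → (159.705,63.283) → (182.600,27.511) → (137.663,45.837), returning to the start.

Shape 2 is a line segment drawn with `<path>`. Its stroke #000000 means score at S528, F1882. After flipping Y the toolpath is (170.748,34.602) → (190.125,61.934).

G21
G90
G0 X137.663 Y45.837
M4 S528
G1 X159.705 Y63.283 F1882
G1 X182.600 Y27.511
G1 X137.663 Y45.837
M5
G0 X170.748 Y34.602
M4 S528
G1 X190.125 Y61.934 F1882
M5
G0 X0.000 Y0.000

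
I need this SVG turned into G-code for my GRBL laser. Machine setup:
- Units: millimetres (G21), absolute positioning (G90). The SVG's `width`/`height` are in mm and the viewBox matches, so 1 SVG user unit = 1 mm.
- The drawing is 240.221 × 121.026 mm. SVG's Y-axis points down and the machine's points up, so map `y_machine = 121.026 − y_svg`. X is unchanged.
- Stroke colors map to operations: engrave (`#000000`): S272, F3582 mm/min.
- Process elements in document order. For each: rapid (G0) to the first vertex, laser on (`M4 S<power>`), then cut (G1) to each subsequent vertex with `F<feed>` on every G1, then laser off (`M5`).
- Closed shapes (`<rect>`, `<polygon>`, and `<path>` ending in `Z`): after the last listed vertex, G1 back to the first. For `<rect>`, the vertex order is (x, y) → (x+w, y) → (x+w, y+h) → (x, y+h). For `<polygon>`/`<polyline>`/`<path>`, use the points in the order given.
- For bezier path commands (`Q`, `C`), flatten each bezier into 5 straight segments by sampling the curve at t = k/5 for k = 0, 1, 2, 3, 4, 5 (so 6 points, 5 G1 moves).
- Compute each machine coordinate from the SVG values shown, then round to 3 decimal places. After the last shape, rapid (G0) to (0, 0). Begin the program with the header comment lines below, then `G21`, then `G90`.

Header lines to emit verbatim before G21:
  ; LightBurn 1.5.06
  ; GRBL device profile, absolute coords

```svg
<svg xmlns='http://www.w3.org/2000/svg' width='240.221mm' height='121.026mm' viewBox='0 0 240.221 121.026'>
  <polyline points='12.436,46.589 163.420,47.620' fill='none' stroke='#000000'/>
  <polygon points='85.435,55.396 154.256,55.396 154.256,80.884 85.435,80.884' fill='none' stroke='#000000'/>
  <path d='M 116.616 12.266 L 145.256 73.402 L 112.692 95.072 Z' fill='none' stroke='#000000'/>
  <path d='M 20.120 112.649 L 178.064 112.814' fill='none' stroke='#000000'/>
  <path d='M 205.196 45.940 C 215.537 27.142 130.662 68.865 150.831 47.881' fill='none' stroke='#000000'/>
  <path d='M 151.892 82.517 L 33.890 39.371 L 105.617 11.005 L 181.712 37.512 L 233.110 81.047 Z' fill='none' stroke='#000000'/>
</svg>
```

; LightBurn 1.5.06
; GRBL device profile, absolute coords
G21
G90
G0 X12.436 Y74.437
M4 S272
G1 X163.420 Y73.406 F3582
M5
G0 X85.435 Y65.630
M4 S272
G1 X154.256 Y65.630 F3582
G1 X154.256 Y40.142 F3582
G1 X85.435 Y40.142 F3582
G1 X85.435 Y65.630 F3582
M5
G0 X116.616 Y108.760
M4 S272
G1 X145.256 Y47.624 F3582
G1 X112.692 Y25.954 F3582
G1 X116.616 Y108.760 F3582
M5
G0 X20.120 Y8.377
M4 S272
G1 X178.064 Y8.212 F3582
M5
G0 X205.196 Y75.086
M4 S272
G1 X201.577 Y80.088 F3582
G1 X184.718 Y76.480 F3582
G1 X164.233 Y70.177 F3582
G1 X149.733 Y67.094 F3582
G1 X150.831 Y73.145 F3582
M5
G0 X151.892 Y38.509
M4 S272
G1 X33.890 Y81.655 F3582
G1 X105.617 Y110.021 F3582
G1 X181.712 Y83.514 F3582
G1 X233.110 Y39.979 F3582
G1 X151.892 Y38.509 F3582
M5
G0 X0.000 Y0.000

1 u = 1 mm; y_m = 121.026 − y.

[1] `<polyline>` line segment, #000000→engrave S272 F3582: (12.436,74.437) → (163.420,73.406)

[2] `<polygon>` rectangle, #000000→engrave S272 F3582: (85.435,65.630) → (154.256,65.630) → (154.256,40.142) → (85.435,40.142) → (85.435,65.630) (closed)

[3] `<path>` closed polygon, #000000→engrave S272 F3582: (116.616,108.760) → (145.256,47.624) → (112.692,25.954) → (116.616,108.760) (closed)

[4] `<path>` line segment, #000000→engrave S272 F3582: (20.120,8.377) → (178.064,8.212)

[5] `<path>` cubic bezier, #000000→engrave S272 F3582: (205.196,75.086) → (201.577,80.088) → (184.718,76.480) → (164.233,70.177) → (149.733,67.094) → (150.831,73.145)

[6] `<path>` closed polygon, #000000→engrave S272 F3582: (151.892,38.509) → (33.890,81.655) → (105.617,110.021) → (181.712,83.514) → (233.110,39.979) → (151.892,38.509) (closed)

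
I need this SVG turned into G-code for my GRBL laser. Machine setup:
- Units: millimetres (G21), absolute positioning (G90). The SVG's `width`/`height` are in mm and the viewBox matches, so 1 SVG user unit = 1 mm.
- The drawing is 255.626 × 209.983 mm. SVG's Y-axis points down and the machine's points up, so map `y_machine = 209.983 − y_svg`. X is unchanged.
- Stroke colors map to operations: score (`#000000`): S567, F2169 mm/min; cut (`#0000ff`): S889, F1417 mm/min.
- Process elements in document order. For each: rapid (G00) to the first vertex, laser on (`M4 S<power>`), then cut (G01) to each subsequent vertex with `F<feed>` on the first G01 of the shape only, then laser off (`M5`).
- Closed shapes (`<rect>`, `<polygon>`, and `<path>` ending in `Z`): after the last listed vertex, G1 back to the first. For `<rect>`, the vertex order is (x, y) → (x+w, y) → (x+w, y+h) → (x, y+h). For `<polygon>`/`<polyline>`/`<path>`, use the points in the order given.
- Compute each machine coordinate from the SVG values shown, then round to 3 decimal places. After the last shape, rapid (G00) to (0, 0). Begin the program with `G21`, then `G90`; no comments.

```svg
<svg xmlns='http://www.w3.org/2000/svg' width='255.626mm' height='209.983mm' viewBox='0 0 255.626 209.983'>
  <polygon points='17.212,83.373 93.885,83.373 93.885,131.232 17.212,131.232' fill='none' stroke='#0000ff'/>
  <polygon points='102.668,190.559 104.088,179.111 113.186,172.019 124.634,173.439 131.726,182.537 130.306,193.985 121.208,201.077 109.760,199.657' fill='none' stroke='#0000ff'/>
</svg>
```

1 u = 1 mm; y_m = 209.983 − y.

[1] `<polygon>` rectangle, #0000ff→cut S889 F1417: (17.212,126.610) → (93.885,126.610) → (93.885,78.751) → (17.212,78.751) → (17.212,126.610) (closed)

[2] `<polygon>` regular polygon, #0000ff→cut S889 F1417: (102.668,19.424) → (104.088,30.872) → (113.186,37.964) → (124.634,36.544) → (131.726,27.446) → (130.306,15.998) → (121.208,8.906) → (109.760,10.326) → (102.668,19.424) (closed)

G21
G90
G00 X17.212 Y126.610
M4 S889
G01 X93.885 Y126.610 F1417
G01 X93.885 Y78.751
G01 X17.212 Y78.751
G01 X17.212 Y126.610
M5
G00 X102.668 Y19.424
M4 S889
G01 X104.088 Y30.872 F1417
G01 X113.186 Y37.964
G01 X124.634 Y36.544
G01 X131.726 Y27.446
G01 X130.306 Y15.998
G01 X121.208 Y8.906
G01 X109.760 Y10.326
G01 X102.668 Y19.424
M5
G00 X0.000 Y0.000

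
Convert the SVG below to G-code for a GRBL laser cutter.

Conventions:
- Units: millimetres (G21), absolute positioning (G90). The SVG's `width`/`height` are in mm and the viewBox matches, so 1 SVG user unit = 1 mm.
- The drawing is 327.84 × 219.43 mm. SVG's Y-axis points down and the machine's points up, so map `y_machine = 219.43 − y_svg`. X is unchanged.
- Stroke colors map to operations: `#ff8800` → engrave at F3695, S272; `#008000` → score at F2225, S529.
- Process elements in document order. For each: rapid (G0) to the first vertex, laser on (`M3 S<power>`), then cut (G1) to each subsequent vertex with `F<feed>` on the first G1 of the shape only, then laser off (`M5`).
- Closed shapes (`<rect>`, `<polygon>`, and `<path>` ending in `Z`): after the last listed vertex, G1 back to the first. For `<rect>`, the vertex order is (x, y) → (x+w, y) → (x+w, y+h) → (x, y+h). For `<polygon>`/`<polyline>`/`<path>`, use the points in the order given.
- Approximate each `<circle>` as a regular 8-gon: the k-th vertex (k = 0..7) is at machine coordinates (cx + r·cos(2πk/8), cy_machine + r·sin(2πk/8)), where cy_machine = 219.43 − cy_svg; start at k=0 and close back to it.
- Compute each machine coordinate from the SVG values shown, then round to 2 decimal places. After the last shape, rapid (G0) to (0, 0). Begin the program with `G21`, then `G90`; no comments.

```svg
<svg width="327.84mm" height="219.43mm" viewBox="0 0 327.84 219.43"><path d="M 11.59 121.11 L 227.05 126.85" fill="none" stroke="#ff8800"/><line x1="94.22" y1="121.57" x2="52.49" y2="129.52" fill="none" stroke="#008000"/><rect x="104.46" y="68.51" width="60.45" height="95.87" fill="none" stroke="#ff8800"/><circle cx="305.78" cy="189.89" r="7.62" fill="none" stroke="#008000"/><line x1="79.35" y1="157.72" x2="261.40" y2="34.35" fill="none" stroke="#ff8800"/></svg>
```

viewBox `0 0 327.84 219.43` with mm width/height → 1 unit = 1 mm. Flip: y_m = 219.43 − y_svg.

**Shape 1** — `<path>` line segment, stroke `#ff8800` → engrave (S272, F3695). Machine vertices: (11.59,98.32) → (227.05,92.58). Open path.

**Shape 2** — `<line>` line segment, stroke `#008000` → score (S529, F2225). Machine vertices: (94.22,97.86) → (52.49,89.91). Open path.

**Shape 3** — `<rect>` rectangle, stroke `#ff8800` → engrave (S272, F3695). Machine vertices: (104.46,150.92) → (164.91,150.92) → (164.91,55.05) → (104.46,55.05) → (104.46,150.92). Closed: final G1 returns to the first vertex.

**Shape 4** — `<circle>` circle, stroke `#008000` → score (S529, F2225). Machine vertices: (313.40,29.54) → (311.17,34.93) → (305.78,37.16) → (300.39,34.93) → (298.16,29.54) → (300.39,24.15) → (305.78,21.92) → (311.17,24.15) → (313.40,29.54). Closed: final G1 returns to the first vertex.

**Shape 5** — `<line>` line segment, stroke `#ff8800` → engrave (S272, F3695). Machine vertices: (79.35,61.71) → (261.40,185.08). Open path.

G21
G90
G0 X11.59 Y98.32
M3 S272
G1 X227.05 Y92.58 F3695
M5
G0 X94.22 Y97.86
M3 S529
G1 X52.49 Y89.91 F2225
M5
G0 X104.46 Y150.92
M3 S272
G1 X164.91 Y150.92 F3695
G1 X164.91 Y55.05
G1 X104.46 Y55.05
G1 X104.46 Y150.92
M5
G0 X313.40 Y29.54
M3 S529
G1 X311.17 Y34.93 F2225
G1 X305.78 Y37.16
G1 X300.39 Y34.93
G1 X298.16 Y29.54
G1 X300.39 Y24.15
G1 X305.78 Y21.92
G1 X311.17 Y24.15
G1 X313.40 Y29.54
M5
G0 X79.35 Y61.71
M3 S272
G1 X261.40 Y185.08 F3695
M5
G0 X0.00 Y0.00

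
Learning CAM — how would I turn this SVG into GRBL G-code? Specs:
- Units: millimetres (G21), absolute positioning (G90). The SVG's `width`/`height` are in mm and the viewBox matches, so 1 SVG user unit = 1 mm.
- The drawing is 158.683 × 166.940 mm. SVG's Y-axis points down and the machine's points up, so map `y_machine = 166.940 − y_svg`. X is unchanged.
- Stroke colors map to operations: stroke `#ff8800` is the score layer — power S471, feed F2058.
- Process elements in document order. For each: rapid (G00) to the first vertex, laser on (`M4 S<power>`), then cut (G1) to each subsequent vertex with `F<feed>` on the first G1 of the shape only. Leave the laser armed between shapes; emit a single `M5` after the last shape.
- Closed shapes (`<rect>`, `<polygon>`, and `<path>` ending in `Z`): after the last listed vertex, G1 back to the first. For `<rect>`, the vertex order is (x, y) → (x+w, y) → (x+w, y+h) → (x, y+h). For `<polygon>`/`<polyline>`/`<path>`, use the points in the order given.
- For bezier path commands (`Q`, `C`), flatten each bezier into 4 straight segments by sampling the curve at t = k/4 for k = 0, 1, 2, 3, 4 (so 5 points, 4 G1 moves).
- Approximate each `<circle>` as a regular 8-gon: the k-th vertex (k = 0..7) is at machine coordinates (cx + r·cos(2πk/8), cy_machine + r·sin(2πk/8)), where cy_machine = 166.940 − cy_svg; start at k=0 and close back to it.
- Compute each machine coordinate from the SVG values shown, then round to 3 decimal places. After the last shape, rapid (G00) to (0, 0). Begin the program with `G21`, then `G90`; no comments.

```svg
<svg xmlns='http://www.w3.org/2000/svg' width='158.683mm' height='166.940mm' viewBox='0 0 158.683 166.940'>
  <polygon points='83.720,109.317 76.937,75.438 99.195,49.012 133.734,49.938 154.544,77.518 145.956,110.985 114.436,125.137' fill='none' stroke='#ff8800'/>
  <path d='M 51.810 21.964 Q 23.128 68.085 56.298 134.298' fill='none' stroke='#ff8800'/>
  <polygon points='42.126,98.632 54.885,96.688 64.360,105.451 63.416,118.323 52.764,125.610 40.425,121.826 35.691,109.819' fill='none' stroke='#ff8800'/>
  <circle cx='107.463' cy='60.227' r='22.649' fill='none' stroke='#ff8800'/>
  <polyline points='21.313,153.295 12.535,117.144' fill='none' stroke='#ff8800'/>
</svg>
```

G21
G90
G00 X83.720 Y57.623
M4 S471
G1 X76.937 Y91.502 F2058
G1 X99.195 Y117.928
G1 X133.734 Y117.002
G1 X154.544 Y89.422
G1 X145.956 Y55.955
G1 X114.436 Y41.803
G1 X83.720 Y57.623
G00 X51.810 Y144.976
M4 S471
G1 X41.335 Y120.660 F2058
G1 X38.591 Y93.832
G1 X43.579 Y64.493
G1 X56.298 Y32.642
G00 X42.126 Y68.308
M4 S471
G1 X54.885 Y70.252 F2058
G1 X64.360 Y61.489
G1 X63.416 Y48.617
G1 X52.764 Y41.330
G1 X40.425 Y45.114
G1 X35.691 Y57.121
G1 X42.126 Y68.308
G00 X130.112 Y106.713
M4 S471
G1 X123.478 Y122.728 F2058
G1 X107.463 Y129.362
G1 X91.448 Y122.728
G1 X84.814 Y106.713
G1 X91.448 Y90.698
G1 X107.463 Y84.064
G1 X123.478 Y90.698
G1 X130.112 Y106.713
G00 X21.313 Y13.645
M4 S471
G1 X12.535 Y49.796 F2058
M5
G00 X0.000 Y0.000

1 u = 1 mm; y_m = 166.940 − y.

[1] `<polygon>` regular polygon, #ff8800→score S471 F2058: (83.720,57.623) → (76.937,91.502) → (99.195,117.928) → (133.734,117.002) → (154.544,89.422) → (145.956,55.955) → (114.436,41.803) → (83.720,57.623) (closed)

[2] `<path>` quadratic bezier, #ff8800→score S471 F2058: (51.810,144.976) → (41.335,120.660) → (38.591,93.832) → (43.579,64.493) → (56.298,32.642)

[3] `<polygon>` regular polygon, #ff8800→score S471 F2058: (42.126,68.308) → (54.885,70.252) → (64.360,61.489) → (63.416,48.617) → (52.764,41.330) → (40.425,45.114) → (35.691,57.121) → (42.126,68.308) (closed)

[4] `<circle>` circle, #ff8800→score S471 F2058: (130.112,106.713) → (123.478,122.728) → (107.463,129.362) → (91.448,122.728) → (84.814,106.713) → (91.448,90.698) → (107.463,84.064) → (123.478,90.698) → (130.112,106.713) (closed)

[5] `<polyline>` line segment, #ff8800→score S471 F2058: (21.313,13.645) → (12.535,49.796)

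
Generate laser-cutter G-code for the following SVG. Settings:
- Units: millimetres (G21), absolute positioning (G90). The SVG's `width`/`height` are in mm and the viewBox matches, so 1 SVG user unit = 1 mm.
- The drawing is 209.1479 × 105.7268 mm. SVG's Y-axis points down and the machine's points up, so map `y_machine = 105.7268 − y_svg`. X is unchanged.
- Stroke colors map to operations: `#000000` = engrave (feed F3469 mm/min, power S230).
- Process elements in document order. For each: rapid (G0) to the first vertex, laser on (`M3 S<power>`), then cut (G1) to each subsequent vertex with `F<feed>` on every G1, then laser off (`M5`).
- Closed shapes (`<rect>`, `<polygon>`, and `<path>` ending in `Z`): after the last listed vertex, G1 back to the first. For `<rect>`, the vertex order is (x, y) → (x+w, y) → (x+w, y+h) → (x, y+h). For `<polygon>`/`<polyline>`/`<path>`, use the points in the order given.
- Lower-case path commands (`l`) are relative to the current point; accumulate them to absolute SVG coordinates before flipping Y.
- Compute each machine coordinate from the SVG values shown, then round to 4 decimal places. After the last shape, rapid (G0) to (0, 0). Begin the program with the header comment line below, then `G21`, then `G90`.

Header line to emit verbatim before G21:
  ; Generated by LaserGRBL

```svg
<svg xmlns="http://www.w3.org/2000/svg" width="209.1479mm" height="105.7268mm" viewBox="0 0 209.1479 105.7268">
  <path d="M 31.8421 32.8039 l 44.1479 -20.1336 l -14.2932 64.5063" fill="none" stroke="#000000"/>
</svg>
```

; Generated by LaserGRBL
G21
G90
G0 X31.8421 Y72.9229
M3 S230
G1 X75.9900 Y93.0565 F3469
G1 X61.6968 Y28.5502 F3469
M5
G0 X0.0000 Y0.0000

Since the viewBox matches the mm dimensions, user units are millimetres directly. The only transform is the Y-flip y_m = 105.7268 − y_svg.

Shape 1 is a open polyline drawn with `<path>`. Its stroke #000000 means engrave at S230, F3469. After flipping Y the toolpath is (31.8421,72.9229) → (75.9900,93.0565) → (61.6968,28.5502).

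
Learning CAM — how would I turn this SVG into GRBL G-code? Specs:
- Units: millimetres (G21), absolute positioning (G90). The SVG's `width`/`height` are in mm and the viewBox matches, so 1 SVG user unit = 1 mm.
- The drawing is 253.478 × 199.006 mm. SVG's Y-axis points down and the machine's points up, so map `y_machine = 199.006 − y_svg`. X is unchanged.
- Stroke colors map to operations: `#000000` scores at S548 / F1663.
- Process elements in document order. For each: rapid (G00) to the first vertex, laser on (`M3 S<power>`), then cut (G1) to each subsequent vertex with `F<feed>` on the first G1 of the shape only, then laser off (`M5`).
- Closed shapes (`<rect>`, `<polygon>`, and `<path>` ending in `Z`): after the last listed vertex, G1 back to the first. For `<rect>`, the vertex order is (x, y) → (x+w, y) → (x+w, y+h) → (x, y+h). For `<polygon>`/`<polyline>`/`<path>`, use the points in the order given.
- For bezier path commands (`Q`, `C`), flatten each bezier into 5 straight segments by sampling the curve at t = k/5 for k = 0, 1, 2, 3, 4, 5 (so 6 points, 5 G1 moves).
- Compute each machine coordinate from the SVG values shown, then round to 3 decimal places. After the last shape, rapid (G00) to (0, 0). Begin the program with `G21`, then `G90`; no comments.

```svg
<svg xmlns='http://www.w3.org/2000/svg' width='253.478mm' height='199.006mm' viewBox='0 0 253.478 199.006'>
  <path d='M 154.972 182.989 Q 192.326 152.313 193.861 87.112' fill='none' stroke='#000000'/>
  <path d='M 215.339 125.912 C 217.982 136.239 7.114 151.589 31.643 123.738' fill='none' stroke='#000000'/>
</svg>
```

G21
G90
G00 X154.972 Y16.017
M3 S548
G1 X168.481 Y29.668 F1663
G1 X179.124 Y46.082
G1 X186.902 Y65.257
G1 X191.814 Y87.195
G1 X193.861 Y111.894
M5
G00 X215.339 Y73.094
M3 S548
G1 X194.895 Y66.681 F1663
G1 X144.755 Y61.377
G1 X86.469 Y59.497
G1 X41.582 Y63.356
G1 X31.643 Y75.268
M5
G00 X0.000 Y0.000

Since the viewBox matches the mm dimensions, user units are millimetres directly. The only transform is the Y-flip y_m = 199.006 − y_svg.

Shape 1 is a quadratic bezier drawn with `<path>`. Its stroke #000000 means score at S548, F1663. After flipping Y the toolpath is (154.972,16.017) → (168.481,29.668) → (179.124,46.082) → (186.902,65.257) → (191.814,87.195) → (193.861,111.894).

Shape 2 is a cubic bezier drawn with `<path>`. Its stroke #000000 means score at S548, F1663. After flipping Y the toolpath is (215.339,73.094) → (194.895,66.681) → (144.755,61.377) → (86.469,59.497) → (41.582,63.356) → (31.643,75.268).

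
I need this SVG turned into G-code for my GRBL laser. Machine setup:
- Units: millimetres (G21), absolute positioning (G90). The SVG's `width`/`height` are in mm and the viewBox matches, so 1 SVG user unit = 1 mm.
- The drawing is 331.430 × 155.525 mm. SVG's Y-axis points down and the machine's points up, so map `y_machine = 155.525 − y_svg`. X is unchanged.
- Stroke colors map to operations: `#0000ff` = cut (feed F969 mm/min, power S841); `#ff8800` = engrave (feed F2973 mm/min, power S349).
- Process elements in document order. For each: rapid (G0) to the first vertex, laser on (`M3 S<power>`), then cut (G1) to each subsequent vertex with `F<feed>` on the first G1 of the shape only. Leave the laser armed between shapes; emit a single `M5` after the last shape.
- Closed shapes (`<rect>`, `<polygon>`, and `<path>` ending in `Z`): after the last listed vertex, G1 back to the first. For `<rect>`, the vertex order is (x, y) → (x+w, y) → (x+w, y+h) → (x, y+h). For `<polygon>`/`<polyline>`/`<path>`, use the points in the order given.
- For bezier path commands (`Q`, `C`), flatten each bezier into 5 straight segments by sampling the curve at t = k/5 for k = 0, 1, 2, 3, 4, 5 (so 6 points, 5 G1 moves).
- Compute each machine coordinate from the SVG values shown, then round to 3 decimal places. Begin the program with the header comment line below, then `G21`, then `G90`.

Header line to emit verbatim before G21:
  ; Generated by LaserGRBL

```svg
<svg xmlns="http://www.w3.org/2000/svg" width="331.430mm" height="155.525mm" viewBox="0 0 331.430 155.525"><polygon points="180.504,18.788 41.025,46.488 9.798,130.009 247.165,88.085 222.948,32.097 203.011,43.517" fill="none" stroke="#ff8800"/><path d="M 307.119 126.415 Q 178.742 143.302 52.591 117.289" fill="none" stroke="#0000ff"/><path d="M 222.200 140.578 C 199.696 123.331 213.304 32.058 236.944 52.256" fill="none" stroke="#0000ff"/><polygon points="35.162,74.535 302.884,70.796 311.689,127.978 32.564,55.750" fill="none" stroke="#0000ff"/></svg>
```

; Generated by LaserGRBL
G21
G90
G0 X180.504 Y136.737
M3 S349
G1 X41.025 Y109.037 F2973
G1 X9.798 Y25.516
G1 X247.165 Y67.440
G1 X222.948 Y123.428
G1 X203.011 Y112.008
G1 X180.504 Y136.737
G0 X307.119 Y29.110
M3 S841
G1 X255.857 Y24.071 F969
G1 X204.774 Y22.464
G1 X153.868 Y24.290
G1 X103.140 Y29.547
G1 X52.591 Y38.236
G0 X222.200 Y14.947
M3 S841
G1 X212.822 Y32.694 F969
G1 X210.860 Y59.304
G1 X215.060 Y85.872
G1 X224.172 Y103.495
G1 X236.944 Y103.269
G0 X35.162 Y80.990
M3 S841
G1 X302.884 Y84.729 F969
G1 X311.689 Y27.547
G1 X32.564 Y99.775
G1 X35.162 Y80.990
M5

viewBox `0 0 331.430 155.525` with mm width/height → 1 unit = 1 mm. Flip: y_m = 155.525 − y_svg.

**Shape 1** — `<polygon>` closed polygon, stroke `#ff8800` → engrave (S349, F2973). Machine vertices: (180.504,136.737) → (41.025,109.037) → (9.798,25.516) → (247.165,67.440) → (222.948,123.428) → (203.011,112.008) → (180.504,136.737). Closed: final G1 returns to the first vertex.

**Shape 2** — `<path>` quadratic bezier, stroke `#0000ff` → cut (S841, F969). Control points (SVG): P0=(307.119,126.415), P1=(178.742,143.302), P2=(52.591,117.289); sampled at t=k/5. Machine vertices: (307.119,29.110) → (255.857,24.071) → (204.774,22.464) → (153.868,24.290) → (103.140,29.547) → (52.591,38.236). Open path.

**Shape 3** — `<path>` cubic bezier, stroke `#0000ff` → cut (S841, F969). Control points (SVG): P0=(222.200,140.578), P1=(199.696,123.331), P2=(213.304,32.058), P3=(236.944,52.256); sampled at t=k/5. Machine vertices: (222.200,14.947) → (212.822,32.694) → (210.860,59.304) → (215.060,85.872) → (224.172,103.495) → (236.944,103.269). Open path.

**Shape 4** — `<polygon>` closed polygon, stroke `#0000ff` → cut (S841, F969). Machine vertices: (35.162,80.990) → (302.884,84.729) → (311.689,27.547) → (32.564,99.775) → (35.162,80.990). Closed: final G1 returns to the first vertex.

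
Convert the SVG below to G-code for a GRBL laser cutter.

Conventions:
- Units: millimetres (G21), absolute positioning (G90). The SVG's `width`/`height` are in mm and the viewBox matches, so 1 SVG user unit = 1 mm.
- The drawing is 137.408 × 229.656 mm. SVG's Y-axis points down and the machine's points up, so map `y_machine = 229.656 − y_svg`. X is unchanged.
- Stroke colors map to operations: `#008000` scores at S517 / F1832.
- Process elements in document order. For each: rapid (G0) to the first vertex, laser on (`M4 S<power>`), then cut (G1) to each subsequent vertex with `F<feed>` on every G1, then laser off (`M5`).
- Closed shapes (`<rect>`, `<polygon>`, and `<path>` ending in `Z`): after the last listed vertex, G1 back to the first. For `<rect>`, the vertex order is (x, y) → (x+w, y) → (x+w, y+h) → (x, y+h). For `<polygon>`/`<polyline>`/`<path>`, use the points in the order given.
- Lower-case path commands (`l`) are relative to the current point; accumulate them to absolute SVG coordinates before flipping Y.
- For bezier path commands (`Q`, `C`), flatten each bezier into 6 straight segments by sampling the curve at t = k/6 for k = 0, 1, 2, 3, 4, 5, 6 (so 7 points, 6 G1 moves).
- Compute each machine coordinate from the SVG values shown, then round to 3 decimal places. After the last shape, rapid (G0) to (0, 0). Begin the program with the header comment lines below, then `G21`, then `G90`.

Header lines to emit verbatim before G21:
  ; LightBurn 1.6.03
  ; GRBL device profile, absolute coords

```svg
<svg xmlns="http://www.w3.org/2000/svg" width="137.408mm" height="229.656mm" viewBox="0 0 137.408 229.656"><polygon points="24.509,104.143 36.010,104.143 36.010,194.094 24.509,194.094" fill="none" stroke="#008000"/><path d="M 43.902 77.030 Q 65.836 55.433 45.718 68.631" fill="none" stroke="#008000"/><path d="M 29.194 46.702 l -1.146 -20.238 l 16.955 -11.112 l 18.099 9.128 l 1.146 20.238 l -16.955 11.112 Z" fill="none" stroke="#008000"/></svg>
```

viewBox `0 0 137.408 229.656` with mm width/height → 1 unit = 1 mm. Flip: y_m = 229.656 − y_svg.

**Shape 1** — `<polygon>` rectangle, stroke `#008000` → score (S517, F1832). Machine vertices: (24.509,125.513) → (36.010,125.513) → (36.010,35.562) → (24.509,35.562) → (24.509,125.513). Closed: final G1 returns to the first vertex.

**Shape 2** — `<path>` quadratic bezier, stroke `#008000` → score (S517, F1832). Control points (SVG): P0=(43.902,77.030), P1=(65.836,55.433), P2=(45.718,68.631); sampled at t=k/6. Machine vertices: (43.902,152.626) → (50.045,158.858) → (53.852,163.158) → (55.323,165.524) → (54.458,165.958) → (51.256,164.458) → (45.718,161.025). Open path.

**Shape 3** — `<path>` regular polygon, stroke `#008000` → score (S517, F1832). Machine vertices: (29.194,182.954) → (28.048,203.192) → (45.003,214.304) → (63.102,205.176) → (64.248,184.938) → (47.293,173.826) → (29.194,182.954). Closed: final G1 returns to the first vertex.

; LightBurn 1.6.03
; GRBL device profile, absolute coords
G21
G90
G0 X24.509 Y125.513
M4 S517
G1 X36.010 Y125.513 F1832
G1 X36.010 Y35.562 F1832
G1 X24.509 Y35.562 F1832
G1 X24.509 Y125.513 F1832
M5
G0 X43.902 Y152.626
M4 S517
G1 X50.045 Y158.858 F1832
G1 X53.852 Y163.158 F1832
G1 X55.323 Y165.524 F1832
G1 X54.458 Y165.958 F1832
G1 X51.256 Y164.458 F1832
G1 X45.718 Y161.025 F1832
M5
G0 X29.194 Y182.954
M4 S517
G1 X28.048 Y203.192 F1832
G1 X45.003 Y214.304 F1832
G1 X63.102 Y205.176 F1832
G1 X64.248 Y184.938 F1832
G1 X47.293 Y173.826 F1832
G1 X29.194 Y182.954 F1832
M5
G0 X0.000 Y0.000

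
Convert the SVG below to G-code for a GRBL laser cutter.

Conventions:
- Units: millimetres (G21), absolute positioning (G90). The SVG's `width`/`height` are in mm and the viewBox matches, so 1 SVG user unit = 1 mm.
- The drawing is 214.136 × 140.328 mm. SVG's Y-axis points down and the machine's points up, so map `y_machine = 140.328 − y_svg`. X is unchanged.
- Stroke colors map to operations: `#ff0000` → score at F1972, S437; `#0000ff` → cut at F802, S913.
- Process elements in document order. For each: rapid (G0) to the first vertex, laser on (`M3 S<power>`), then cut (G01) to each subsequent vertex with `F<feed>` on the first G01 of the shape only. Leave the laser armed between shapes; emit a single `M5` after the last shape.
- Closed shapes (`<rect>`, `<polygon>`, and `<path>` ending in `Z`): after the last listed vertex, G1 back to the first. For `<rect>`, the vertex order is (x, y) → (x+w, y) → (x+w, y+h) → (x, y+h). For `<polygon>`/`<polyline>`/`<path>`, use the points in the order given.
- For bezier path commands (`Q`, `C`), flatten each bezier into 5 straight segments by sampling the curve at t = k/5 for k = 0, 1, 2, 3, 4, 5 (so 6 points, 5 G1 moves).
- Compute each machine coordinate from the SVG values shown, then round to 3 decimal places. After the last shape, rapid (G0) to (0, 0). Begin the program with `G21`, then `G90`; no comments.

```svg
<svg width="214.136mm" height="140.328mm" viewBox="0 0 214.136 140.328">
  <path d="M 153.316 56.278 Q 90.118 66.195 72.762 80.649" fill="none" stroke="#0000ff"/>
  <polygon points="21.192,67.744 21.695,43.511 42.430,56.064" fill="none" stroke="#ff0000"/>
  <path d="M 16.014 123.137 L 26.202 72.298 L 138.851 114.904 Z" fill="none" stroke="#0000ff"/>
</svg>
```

G21
G90
G0 X153.316 Y84.050
M3 S913
G01 X129.870 Y79.902 F802
G01 X110.092 Y75.390
G01 X93.982 Y70.516
G01 X81.538 Y65.279
G01 X72.762 Y59.679
G0 X21.192 Y72.584
M3 S437
G01 X21.695 Y96.817 F1972
G01 X42.430 Y84.264
G01 X21.192 Y72.584
G0 X16.014 Y17.191
M3 S913
G01 X26.202 Y68.030 F802
G01 X138.851 Y25.424
G01 X16.014 Y17.191
M5
G0 X0.000 Y0.000

1 u = 1 mm; y_m = 140.328 − y.

[1] `<path>` quadratic bezier, #0000ff→cut S913 F802: (153.316,84.050) → (129.870,79.902) → (110.092,75.390) → (93.982,70.516) → (81.538,65.279) → (72.762,59.679)

[2] `<polygon>` regular polygon, #ff0000→score S437 F1972: (21.192,72.584) → (21.695,96.817) → (42.430,84.264) → (21.192,72.584) (closed)

[3] `<path>` closed polygon, #0000ff→cut S913 F802: (16.014,17.191) → (26.202,68.030) → (138.851,25.424) → (16.014,17.191) (closed)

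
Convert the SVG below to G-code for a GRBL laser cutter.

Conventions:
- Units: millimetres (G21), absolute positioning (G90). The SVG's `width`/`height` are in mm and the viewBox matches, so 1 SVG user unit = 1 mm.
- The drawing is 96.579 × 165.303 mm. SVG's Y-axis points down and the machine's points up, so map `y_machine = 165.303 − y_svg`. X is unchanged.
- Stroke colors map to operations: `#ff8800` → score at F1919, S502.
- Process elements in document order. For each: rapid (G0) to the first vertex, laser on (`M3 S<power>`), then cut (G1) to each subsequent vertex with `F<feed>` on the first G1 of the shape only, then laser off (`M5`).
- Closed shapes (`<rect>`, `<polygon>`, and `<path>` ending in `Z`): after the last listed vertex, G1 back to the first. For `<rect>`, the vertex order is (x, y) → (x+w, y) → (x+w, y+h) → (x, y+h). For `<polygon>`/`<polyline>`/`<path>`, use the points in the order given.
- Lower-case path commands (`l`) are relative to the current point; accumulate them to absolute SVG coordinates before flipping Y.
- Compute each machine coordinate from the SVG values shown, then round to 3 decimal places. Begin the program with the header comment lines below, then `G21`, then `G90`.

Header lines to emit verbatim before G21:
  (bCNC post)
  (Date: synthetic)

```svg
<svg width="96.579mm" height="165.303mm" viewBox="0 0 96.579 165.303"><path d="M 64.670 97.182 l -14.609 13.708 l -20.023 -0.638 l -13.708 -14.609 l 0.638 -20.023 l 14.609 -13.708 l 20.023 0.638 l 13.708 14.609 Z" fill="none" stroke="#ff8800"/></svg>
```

viewBox `0 0 96.579 165.303` with mm width/height → 1 unit = 1 mm. Flip: y_m = 165.303 − y_svg.

**Shape 1** — `<path>` regular polygon, stroke `#ff8800` → score (S502, F1919). Machine vertices: (64.670,68.121) → (50.061,54.413) → (30.038,55.051) → (16.330,69.660) → (16.968,89.683) → (31.577,103.391) → (51.600,102.753) → (65.308,88.144) → (64.670,68.121). Closed: final G1 returns to the first vertex.

(bCNC post)
(Date: synthetic)
G21
G90
G0 X64.670 Y68.121
M3 S502
G1 X50.061 Y54.413 F1919
G1 X30.038 Y55.051
G1 X16.330 Y69.660
G1 X16.968 Y89.683
G1 X31.577 Y103.391
G1 X51.600 Y102.753
G1 X65.308 Y88.144
G1 X64.670 Y68.121
M5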